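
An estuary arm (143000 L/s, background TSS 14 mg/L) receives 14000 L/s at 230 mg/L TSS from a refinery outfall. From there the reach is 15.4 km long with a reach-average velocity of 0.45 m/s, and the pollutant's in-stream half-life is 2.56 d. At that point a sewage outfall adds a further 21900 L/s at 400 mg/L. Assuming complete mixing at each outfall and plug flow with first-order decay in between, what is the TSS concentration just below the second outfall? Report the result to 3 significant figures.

75.2 mg/L

Conservation of mass: C = (143000·14.00 + 14000·230.0) / 157000 = 5222000/157000 = 33.26 mg/L; combined flow 157000 L/s.
Travel time t = 15.4·1000 / 0.45 = 34220 s = 9.506 h.
Half-life 2.56 d → k = ln 2 / 2.56 = 0.2708 d⁻¹.
Applying C = C₀e^(−kt): 33.26 × 0.8983 = 29.88 mg/L.
At the second outfall, C = (157000·29.88 + 21900·400.0) / (157000 + 21900) = 75.19 mg/L.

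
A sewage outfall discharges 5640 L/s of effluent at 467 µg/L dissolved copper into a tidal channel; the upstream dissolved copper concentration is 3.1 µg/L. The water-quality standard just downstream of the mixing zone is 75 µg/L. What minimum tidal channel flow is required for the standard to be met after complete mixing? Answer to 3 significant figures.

30700 L/s

Set C_mix = 75: (Q·3.100 + 5640·467.0) / (Q + 5640) = 75
→ Q = 5640·(467.0 − 75)/(75 − 3.100) = 30750 L/s.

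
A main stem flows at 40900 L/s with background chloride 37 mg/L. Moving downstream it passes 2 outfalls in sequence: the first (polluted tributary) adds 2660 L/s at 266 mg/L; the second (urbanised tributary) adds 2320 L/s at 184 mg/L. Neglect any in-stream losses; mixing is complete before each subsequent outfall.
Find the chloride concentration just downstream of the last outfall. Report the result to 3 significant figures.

57.7 mg/L

Outfall 1: combined Q = 43560 L/s; C = (40900·37.00 + 2660·266.0)/43560 = 50.98 mg/L.
Outfall 2: combined Q = 45880 L/s; C = (43560·50.98 + 2320·184.0)/45880 = 57.71 mg/L.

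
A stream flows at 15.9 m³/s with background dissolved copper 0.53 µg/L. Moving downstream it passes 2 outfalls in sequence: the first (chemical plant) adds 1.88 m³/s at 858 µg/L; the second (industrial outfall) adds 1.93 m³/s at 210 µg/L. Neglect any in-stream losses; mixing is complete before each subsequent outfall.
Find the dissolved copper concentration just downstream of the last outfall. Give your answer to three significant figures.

Outfall 1: combined Q = 17.78 m³/s; C = (15.90·0.5300 + 1.880·858.0)/17.78 = 91.20 µg/L.
Outfall 2: combined Q = 19.71 m³/s; C = (17.78·91.20 + 1.930·210.0)/19.71 = 102.8 µg/L.

103 µg/L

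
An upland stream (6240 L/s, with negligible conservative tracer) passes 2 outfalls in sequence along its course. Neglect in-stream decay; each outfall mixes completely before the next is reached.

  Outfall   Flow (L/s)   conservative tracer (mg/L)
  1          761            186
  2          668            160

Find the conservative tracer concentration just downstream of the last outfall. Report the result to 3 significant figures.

Outfall 1: combined Q = 7001 L/s; C = (6240·0 + 761.0·186.0)/7001 = 20.22 mg/L.
Outfall 2: combined Q = 7669 L/s; C = (7001·20.22 + 668.0·160.0)/7669 = 32.39 mg/L.

32.4 mg/L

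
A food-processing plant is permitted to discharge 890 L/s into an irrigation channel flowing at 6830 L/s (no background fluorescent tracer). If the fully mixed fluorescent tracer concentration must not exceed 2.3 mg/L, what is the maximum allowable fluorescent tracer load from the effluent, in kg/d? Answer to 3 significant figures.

Mass balance at the limit: 6830·0 + 890.0·Cₑ = 7720·2.3 → Cₑ = 19.95 mg/L.
890.0 L/s = 0.8900 m³/s. Load = 0.8900 m³/s × 19.95 g/m³ × 86 400 s/d = 1534 kg/d.

1530 kg/d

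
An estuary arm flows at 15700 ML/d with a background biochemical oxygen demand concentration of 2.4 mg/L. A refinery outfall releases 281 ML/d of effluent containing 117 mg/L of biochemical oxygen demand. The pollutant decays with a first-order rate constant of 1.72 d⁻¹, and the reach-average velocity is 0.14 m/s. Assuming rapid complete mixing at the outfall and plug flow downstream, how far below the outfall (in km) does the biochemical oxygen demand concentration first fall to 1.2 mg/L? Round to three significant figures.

Flow-weighted average: C = (15700·2.400 + 281.0·117.0) / 15980 = 70560/15980 = 4.415 mg/L.
Set 4.415·exp(−k·t) = 1.2 → t = ln(4.415/1.2)/k = 65440 s = 18.18 h.
Distance = v·t = 0.14·65440 = 9161 m = 9.161 km.

9.16 km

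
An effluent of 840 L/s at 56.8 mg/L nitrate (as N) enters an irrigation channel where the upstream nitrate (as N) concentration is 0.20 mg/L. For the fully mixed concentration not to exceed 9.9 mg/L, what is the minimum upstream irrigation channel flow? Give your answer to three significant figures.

4060 L/s

Set C_mix = 9.9: (Q·0.2000 + 840.0·56.80) / (Q + 840.0) = 9.9
→ Q = 840.0·(56.80 − 9.9)/(9.9 − 0.2000) = 4061 L/s.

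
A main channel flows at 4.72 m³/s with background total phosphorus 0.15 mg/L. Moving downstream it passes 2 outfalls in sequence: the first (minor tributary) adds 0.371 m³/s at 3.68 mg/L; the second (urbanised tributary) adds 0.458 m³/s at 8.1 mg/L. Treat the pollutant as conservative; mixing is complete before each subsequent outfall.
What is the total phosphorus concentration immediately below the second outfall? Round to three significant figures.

Below outfall 1: Q → 5.091 m³/s, C = (4.720·0.1500 + 0.3710·3.680)/5.091 = 0.4072 mg/L.
Below outfall 2: Q → 5.549 m³/s, C = (5.091·0.4072 + 0.4580·8.100)/5.549 = 1.042 mg/L.

1.04 mg/L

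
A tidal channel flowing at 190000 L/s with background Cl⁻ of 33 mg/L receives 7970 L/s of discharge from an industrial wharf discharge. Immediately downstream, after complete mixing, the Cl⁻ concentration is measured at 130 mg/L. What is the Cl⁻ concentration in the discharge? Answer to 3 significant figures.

Mass balance: 190000·33.00 + 7970·Cₑ = 198000·130.0
→ Cₑ = (198000·130.0 − 190000·33.00) / 7970 = 2442 mg/L.

2440 mg/L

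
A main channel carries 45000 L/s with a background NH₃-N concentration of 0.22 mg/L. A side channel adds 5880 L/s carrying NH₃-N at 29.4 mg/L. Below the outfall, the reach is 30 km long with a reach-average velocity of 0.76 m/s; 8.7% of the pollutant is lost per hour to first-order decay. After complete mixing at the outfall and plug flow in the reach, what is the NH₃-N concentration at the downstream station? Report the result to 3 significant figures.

1.32 mg/L

After mixing, C = (45000·0.2200 + 5880·29.40) / 50880 = 182800/50880 = 3.592 mg/L.
Travel time t = 30·1000 / 0.76 = 39470 s = 10.96 h.
8.7%/h lost → k = −ln(1 − 0.087) = 0.09102 h⁻¹.
After decay, C = 3.592 × e^(−kt) = 3.592 × 0.3686 = 1.324 mg/L.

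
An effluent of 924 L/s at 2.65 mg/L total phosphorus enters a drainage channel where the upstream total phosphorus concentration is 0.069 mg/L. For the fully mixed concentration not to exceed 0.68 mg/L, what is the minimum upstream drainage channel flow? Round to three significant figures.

Set C_mix = 0.68: (Q·0.06900 + 924.0·2.650) / (Q + 924.0) = 0.68
→ Q = 924.0·(2.650 − 0.68)/(0.68 − 0.06900) = 2979 L/s.

2980 L/s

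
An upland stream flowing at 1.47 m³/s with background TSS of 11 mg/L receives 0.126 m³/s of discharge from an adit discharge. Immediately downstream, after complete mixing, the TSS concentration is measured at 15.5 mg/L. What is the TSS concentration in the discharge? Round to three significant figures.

68.0 mg/L

Mass balance: 1.470·11.00 + 0.1260·Cₑ = 1.596·15.50
→ Cₑ = (1.596·15.50 − 1.470·11.00) / 0.1260 = 68.00 mg/L.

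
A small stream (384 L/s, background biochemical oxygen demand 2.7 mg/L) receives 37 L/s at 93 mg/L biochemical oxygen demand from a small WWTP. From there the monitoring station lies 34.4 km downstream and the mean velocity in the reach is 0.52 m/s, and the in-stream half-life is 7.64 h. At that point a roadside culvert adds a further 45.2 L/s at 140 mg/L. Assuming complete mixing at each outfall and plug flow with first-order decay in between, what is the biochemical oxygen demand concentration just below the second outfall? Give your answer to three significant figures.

15.4 mg/L

Flow-weighted average: C = (384.0·2.700 + 37.00·93.00) / 421.0 = 4478/421.0 = 10.64 mg/L; combined flow 421.0 L/s.
Travel time t = 34.4·1000 / 0.52 = 66150 s = 18.38 h.
Half-life 7.64 h → k = ln 2 / 7.64 = 0.09073 h⁻¹ = 2.177 d⁻¹.
Decay over the reach: 10.64·exp(−kt) = 10.64·0.1888 = 2.008 mg/L.
Second outfall: C = (421.0·2.008 + 45.20·140.0)/466.2 = 15.39 mg/L.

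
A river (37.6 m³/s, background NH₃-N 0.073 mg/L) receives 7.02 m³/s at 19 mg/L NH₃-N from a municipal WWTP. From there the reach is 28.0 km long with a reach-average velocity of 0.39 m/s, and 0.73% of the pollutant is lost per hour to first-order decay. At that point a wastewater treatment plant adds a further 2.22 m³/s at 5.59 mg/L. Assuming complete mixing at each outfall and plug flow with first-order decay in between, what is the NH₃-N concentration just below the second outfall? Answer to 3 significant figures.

Mixed concentration C = ΣQC/ΣQ = (37.60·0.07300 + 7.020·19.00) / 44.62 = 136.1/44.62 = 3.051 mg/L; combined flow 44.62 m³/s.
Travel time t = 28.0·1000 / 0.39 = 71790 s = 19.94 h.
0.73%/h lost → k = −ln(1 − 0.0073) = 0.007327 h⁻¹.
Decay over the reach: 3.051·exp(−kt) = 3.051·0.8641 = 2.636 mg/L.
At the second outfall, C = (44.62·2.636 + 2.220·5.590) / (44.62 + 2.220) = 2.776 mg/L.

2.78 mg/L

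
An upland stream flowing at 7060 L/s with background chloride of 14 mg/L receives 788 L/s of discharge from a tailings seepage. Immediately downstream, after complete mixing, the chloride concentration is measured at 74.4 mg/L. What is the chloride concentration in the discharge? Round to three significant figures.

616 mg/L

Mass balance: 7060·14.00 + 788.0·Cₑ = 7848·74.40
→ Cₑ = (7848·74.40 − 7060·14.00) / 788.0 = 615.5 mg/L.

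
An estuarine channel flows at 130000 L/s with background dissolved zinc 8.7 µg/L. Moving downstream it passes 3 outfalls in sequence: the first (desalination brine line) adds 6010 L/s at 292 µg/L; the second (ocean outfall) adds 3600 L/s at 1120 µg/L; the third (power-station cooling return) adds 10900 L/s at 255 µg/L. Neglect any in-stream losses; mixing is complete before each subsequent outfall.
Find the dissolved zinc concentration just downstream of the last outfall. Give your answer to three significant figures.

64.4 µg/L

After outfall 1: Q = 130000 + 6010 = 136000 L/s; C = (130000·8.700 + 6010·292.0)/136000 = 21.22 µg/L.
After outfall 2: Q = 136000 + 3600 = 139600 L/s; C = (136000·21.22 + 3600·1120)/139600 = 49.55 µg/L.
After outfall 3: Q = 139600 + 10900 = 150500 L/s; C = (139600·49.55 + 10900·255.0)/150500 = 64.43 µg/L.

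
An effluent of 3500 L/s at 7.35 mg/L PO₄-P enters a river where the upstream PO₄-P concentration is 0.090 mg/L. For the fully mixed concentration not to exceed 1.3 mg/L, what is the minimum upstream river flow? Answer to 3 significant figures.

17500 L/s

Set C_mix = 1.3: (Q·0.09000 + 3500·7.350) / (Q + 3500) = 1.3
→ Q = 3500·(7.350 − 1.3)/(1.3 − 0.09000) = 17500 L/s.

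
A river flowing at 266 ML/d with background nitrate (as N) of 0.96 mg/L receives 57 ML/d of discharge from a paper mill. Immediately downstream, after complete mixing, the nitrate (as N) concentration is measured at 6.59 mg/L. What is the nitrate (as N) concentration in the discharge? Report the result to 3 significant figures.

32.9 mg/L

Mass balance: 266.0·0.9600 + 57.00·Cₑ = 323.0·6.590
→ Cₑ = (323.0·6.590 − 266.0·0.9600) / 57.00 = 32.86 mg/L.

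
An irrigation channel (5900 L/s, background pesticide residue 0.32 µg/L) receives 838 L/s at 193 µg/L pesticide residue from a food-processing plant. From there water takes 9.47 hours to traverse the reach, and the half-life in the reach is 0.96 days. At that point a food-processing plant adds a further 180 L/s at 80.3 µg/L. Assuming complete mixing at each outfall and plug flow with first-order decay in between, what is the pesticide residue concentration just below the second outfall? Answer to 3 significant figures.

19.9 µg/L

Flow-weighted average: C = (5900·0.3200 + 838.0·193.0) / 6738 = 163600/6738 = 24.28 µg/L; combined flow 6738 L/s.
Half-life 0.96 d → k = ln 2 / 0.96 = 0.7220 d⁻¹.
Decay over the reach: 24.28·exp(−kt) = 24.28·0.7521 = 18.26 µg/L.
Second outfall: C = (6738·18.26 + 180.0·80.30)/6918 = 19.88 µg/L.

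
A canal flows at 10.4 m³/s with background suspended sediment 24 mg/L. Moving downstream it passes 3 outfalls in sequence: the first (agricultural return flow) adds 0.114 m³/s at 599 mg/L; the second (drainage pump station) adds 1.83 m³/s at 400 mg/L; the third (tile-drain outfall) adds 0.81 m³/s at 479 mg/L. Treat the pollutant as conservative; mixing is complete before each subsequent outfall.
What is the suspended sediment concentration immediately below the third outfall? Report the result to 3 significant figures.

109 mg/L

After outfall 1: Q = 10.40 + 0.1140 = 10.51 m³/s; C = (10.40·24.00 + 0.1140·599.0)/10.51 = 30.23 mg/L.
After outfall 2: Q = 10.51 + 1.830 = 12.34 m³/s; C = (10.51·30.23 + 1.830·400.0)/12.34 = 85.05 mg/L.
After outfall 3: Q = 12.34 + 0.8100 = 13.15 m³/s; C = (12.34·85.05 + 0.8100·479.0)/13.15 = 109.3 mg/L.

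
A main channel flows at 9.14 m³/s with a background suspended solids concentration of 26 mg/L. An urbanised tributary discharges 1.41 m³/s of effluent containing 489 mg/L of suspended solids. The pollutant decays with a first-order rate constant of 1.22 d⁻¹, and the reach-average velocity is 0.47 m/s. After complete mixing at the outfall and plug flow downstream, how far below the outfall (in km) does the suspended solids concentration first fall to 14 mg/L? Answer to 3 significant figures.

61.1 km

Mass balance: C = (9.140·26.00 + 1.410·489.0) / 10.55 = 927.1/10.55 = 87.88 mg/L.
Set 87.88·exp(−k·t) = 14 → t = ln(87.88/14)/k = 130100 s = 36.14 h.
Distance = v·t = 0.47·130100 = 61140 m = 61.14 km.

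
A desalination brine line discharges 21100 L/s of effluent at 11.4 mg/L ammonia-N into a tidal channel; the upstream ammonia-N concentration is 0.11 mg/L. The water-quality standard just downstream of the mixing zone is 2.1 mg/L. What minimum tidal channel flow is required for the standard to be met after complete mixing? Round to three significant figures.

Set C_mix = 2.1: (Q·0.1100 + 21100·11.40) / (Q + 21100) = 2.1
→ Q = 21100·(11.40 − 2.1)/(2.1 − 0.1100) = 98610 L/s.

98600 L/s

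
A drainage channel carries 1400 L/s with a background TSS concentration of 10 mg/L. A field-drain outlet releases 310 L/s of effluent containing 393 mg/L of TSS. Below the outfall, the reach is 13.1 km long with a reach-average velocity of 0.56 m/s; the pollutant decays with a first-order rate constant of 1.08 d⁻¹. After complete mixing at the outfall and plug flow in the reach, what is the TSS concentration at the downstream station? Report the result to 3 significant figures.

After mixing, C = (1400·10.00 + 310.0·393.0) / 1710 = 135800/1710 = 79.43 mg/L.
Travel time t = 13.1·1000 / 0.56 = 23390 s = 6.498 h.
After decay, C = 79.43 × e^(−kt) = 79.43 × 0.7465 = 59.29 mg/L.

59.3 mg/L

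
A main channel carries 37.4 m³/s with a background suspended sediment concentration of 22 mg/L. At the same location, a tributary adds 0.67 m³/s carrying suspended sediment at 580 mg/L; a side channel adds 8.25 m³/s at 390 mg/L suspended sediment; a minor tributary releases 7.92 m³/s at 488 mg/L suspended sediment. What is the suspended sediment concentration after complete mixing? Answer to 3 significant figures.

153 mg/L

After mixing, C = (37.40·22.00 + 0.6700·580.0 + 8.250·390.0 + 7.920·488.0) / 54.24 = 8294/54.24 = 152.9 mg/L.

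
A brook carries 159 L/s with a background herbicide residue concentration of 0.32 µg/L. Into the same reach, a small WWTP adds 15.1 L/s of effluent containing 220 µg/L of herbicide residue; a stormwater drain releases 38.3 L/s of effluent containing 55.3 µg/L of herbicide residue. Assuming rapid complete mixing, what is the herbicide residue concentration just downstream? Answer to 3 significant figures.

25.9 µg/L

Mass balance: C = (159.0·0.3200 + 15.10·220.0 + 38.30·55.30) / 212.4 = 5491/212.4 = 25.85 µg/L.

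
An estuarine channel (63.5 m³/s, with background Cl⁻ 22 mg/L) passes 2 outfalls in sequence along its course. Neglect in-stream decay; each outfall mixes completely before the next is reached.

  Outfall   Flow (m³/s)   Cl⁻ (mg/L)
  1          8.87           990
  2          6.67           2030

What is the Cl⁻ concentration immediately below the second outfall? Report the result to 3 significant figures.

Below outfall 1: Q → 72.37 m³/s, C = (63.50·22.00 + 8.870·990.0)/72.37 = 140.6 mg/L.
Below outfall 2: Q → 79.04 m³/s, C = (72.37·140.6 + 6.670·2030)/79.04 = 300.1 mg/L.

300 mg/L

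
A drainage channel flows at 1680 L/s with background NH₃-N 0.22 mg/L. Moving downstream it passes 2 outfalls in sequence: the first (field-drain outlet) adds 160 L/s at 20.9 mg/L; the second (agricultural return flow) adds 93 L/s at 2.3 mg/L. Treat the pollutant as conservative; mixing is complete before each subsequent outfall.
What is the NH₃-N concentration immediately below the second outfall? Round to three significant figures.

Below outfall 1: Q → 1840 L/s, C = (1680·0.2200 + 160.0·20.90)/1840 = 2.018 mg/L.
Below outfall 2: Q → 1933 L/s, C = (1840·2.018 + 93.00·2.300)/1933 = 2.032 mg/L.

2.03 mg/L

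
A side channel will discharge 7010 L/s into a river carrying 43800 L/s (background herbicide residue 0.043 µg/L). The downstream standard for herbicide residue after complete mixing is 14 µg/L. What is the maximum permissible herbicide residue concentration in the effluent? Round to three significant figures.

At the limit, (Qr·Cr + Qe·Cₑ)/(Qr + Qe) = 14:
Cₑ = (50810·14 − 43800·0.04300) / 7010 = 101.2 µg/L.

101 µg/L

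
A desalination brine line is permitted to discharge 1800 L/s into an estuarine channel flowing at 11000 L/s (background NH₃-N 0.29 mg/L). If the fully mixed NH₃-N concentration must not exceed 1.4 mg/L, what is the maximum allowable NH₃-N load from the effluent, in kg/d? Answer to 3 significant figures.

1270 kg/d

Mass balance at the limit: 11000·0.2900 + 1800·Cₑ = 12800·1.4 → Cₑ = 8.183 mg/L.
1800 L/s = 1.800 m³/s. Load = 1.800 m³/s × 8.183 g/m³ × 86 400 s/d = 1273 kg/d.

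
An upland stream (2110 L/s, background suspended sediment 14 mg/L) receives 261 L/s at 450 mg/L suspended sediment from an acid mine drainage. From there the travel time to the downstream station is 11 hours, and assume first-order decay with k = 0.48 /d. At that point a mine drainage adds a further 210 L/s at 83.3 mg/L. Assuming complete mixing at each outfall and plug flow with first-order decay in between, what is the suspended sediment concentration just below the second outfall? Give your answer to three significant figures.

52.5 mg/L

Flow-weighted average: C = (2110·14.00 + 261.0·450.0) / 2371 = 147000/2371 = 61.99 mg/L; combined flow 2371 L/s.
After decay, C = 61.99 × e^(−kt) = 61.99 × 0.8025 = 49.75 mg/L.
At the second outfall, C = (2371·49.75 + 210.0·83.30) / (2371 + 210.0) = 52.48 mg/L.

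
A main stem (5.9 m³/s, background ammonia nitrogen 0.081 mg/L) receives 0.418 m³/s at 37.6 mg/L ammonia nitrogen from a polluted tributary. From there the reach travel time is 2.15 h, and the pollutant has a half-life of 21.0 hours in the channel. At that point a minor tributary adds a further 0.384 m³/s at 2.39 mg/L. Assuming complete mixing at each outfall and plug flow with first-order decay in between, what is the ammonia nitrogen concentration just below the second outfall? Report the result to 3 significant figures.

2.39 mg/L

After mixing, C = (5.900·0.08100 + 0.4180·37.60) / 6.318 = 16.19/6.318 = 2.563 mg/L; combined flow 6.318 m³/s.
Half-life 21.0 h → k = ln 2 / 21.0 = 0.03301 h⁻¹ = 0.7922 d⁻¹.
After decay, C = 2.563 × e^(−kt) = 2.563 × 0.9315 = 2.388 mg/L.
Second outfall: C = (6.318·2.388 + 0.3840·2.390)/6.702 = 2.388 mg/L.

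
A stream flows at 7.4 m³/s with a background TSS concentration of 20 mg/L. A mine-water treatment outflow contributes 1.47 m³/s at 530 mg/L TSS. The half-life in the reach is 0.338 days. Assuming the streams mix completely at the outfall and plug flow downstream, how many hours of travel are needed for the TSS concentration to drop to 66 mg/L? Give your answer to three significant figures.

5.38 h

After mixing, C = (7.400·20.00 + 1.470·530.0) / 8.870 = 927.1/8.870 = 104.5 mg/L.
Half-life 0.338 d → k = ln 2 / 0.338 = 2.051 d⁻¹.
104.5·exp(−k·t) = 66 → t = ln(104.5/66)/k = 19370 s = 5.380 h.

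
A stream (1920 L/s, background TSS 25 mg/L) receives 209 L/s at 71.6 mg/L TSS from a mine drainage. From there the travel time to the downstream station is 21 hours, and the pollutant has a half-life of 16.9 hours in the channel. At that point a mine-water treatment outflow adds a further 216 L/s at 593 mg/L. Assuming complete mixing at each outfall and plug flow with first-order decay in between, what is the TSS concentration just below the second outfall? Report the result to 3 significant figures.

66.0 mg/L

After mixing, C = (1920·25.00 + 209.0·71.60) / 2129 = 62960/2129 = 29.57 mg/L; combined flow 2129 L/s.
Half-life 16.9 h → k = ln 2 / 16.9 = 0.04101 h⁻¹ = 0.9844 d⁻¹.
First-order decay: C = 29.57·exp(−k·t) = 29.57·0.4226 = 12.50 mg/L.
At the second outfall, C = (2129·12.50 + 216.0·593.0) / (2129 + 216.0) = 65.97 mg/L.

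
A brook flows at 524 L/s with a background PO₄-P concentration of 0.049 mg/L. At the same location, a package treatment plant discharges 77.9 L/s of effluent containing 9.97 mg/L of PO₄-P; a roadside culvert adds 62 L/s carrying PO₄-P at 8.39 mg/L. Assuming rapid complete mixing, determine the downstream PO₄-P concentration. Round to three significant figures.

1.99 mg/L

Conservation of mass: C = (524.0·0.04900 + 77.90·9.970 + 62.00·8.390) / 663.9 = 1323/663.9 = 1.992 mg/L.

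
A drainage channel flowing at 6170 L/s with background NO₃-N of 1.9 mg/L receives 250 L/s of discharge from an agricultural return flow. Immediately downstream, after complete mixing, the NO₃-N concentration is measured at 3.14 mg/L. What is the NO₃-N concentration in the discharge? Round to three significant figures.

Mass balance: 6170·1.900 + 250.0·Cₑ = 6420·3.140
→ Cₑ = (6420·3.140 − 6170·1.900) / 250.0 = 33.74 mg/L.

33.7 mg/L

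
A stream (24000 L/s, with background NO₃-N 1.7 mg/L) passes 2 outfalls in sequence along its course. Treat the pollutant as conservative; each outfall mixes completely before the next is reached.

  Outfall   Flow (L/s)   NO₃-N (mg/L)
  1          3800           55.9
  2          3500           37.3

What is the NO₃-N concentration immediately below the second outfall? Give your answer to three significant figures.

12.3 mg/L

Outfall 1: combined Q = 27800 L/s; C = (24000·1.700 + 3800·55.90)/27800 = 9.109 mg/L.
Outfall 2: combined Q = 31300 L/s; C = (27800·9.109 + 3500·37.30)/31300 = 12.26 mg/L.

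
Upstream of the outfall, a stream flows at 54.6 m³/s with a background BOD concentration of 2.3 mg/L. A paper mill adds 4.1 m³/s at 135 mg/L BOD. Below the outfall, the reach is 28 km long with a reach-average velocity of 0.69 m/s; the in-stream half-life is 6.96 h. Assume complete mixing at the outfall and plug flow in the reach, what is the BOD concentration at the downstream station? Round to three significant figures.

3.76 mg/L

After mixing, C = (54.60·2.300 + 4.100·135.0) / 58.70 = 679.1/58.70 = 11.57 mg/L.
Travel time t = 28·1000 / 0.69 = 40580 s = 11.27 h.
Half-life 6.96 h → k = ln 2 / 6.96 = 0.09959 h⁻¹ = 2.390 d⁻¹.
Decay over the reach: 11.57·exp(−kt) = 11.57·0.3254 = 3.765 mg/L.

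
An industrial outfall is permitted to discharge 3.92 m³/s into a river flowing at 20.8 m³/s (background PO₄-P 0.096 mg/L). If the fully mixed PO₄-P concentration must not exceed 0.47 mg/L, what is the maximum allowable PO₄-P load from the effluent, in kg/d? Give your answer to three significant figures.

Mass balance at the limit: 20.80·0.09600 + 3.920·Cₑ = 24.72·0.47 → Cₑ = 2.454 mg/L.
Load = 3.920 m³/s × 2.454 g/m³ × 86 400 s/d = 831.3 kg/d.

831 kg/d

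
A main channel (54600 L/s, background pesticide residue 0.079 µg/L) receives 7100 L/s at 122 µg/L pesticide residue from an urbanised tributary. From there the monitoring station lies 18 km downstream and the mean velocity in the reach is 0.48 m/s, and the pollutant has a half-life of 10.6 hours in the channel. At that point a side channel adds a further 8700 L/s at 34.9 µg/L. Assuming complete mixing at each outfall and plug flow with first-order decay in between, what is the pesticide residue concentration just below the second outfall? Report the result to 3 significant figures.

10.6 µg/L

Mass balance: C = (54600·0.07900 + 7100·122.0) / 61700 = 870500/61700 = 14.11 µg/L; combined flow 61700 L/s.
Travel time t = 18·1000 / 0.48 = 37500 s = 10.42 h.
Half-life 10.6 h → k = ln 2 / 10.6 = 0.06539 h⁻¹ = 1.569 d⁻¹.
Applying C = C₀e^(−kt): 14.11 × 0.5060 = 7.139 µg/L.
Second outfall: C = (61700·7.139 + 8700·34.90)/70400 = 10.57 µg/L.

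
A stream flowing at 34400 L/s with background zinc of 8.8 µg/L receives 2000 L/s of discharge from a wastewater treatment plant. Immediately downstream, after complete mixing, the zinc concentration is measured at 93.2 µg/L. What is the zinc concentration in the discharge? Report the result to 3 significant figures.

1540 µg/L

Mass balance: 34400·8.800 + 2000·Cₑ = 36400·93.20
→ Cₑ = (36400·93.20 − 34400·8.800) / 2000 = 1545 µg/L.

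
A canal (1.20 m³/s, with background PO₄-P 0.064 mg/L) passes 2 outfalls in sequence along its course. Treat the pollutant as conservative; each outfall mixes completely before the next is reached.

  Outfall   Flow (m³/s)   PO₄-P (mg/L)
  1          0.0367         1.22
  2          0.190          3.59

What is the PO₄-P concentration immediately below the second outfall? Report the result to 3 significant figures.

0.563 mg/L

Below outfall 1: Q → 1.237 m³/s, C = (1.200·0.06400 + 0.03670·1.220)/1.237 = 0.09831 mg/L.
Below outfall 2: Q → 1.427 m³/s, C = (1.237·0.09831 + 0.1900·3.590)/1.427 = 0.5633 mg/L.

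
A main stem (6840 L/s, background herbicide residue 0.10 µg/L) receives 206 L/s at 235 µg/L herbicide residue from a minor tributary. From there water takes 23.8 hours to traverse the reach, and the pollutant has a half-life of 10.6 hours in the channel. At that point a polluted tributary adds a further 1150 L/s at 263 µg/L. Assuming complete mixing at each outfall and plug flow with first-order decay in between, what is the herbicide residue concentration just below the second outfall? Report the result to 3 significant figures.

Mixed concentration C = ΣQC/ΣQ = (6840·0.1000 + 206.0·235.0) / 7046 = 49090/7046 = 6.968 µg/L; combined flow 7046 L/s.
Half-life 10.6 h → k = ln 2 / 10.6 = 0.06539 h⁻¹ = 1.569 d⁻¹.
After decay, C = 6.968 × e^(−kt) = 6.968 × 0.2109 = 1.470 µg/L.
Second outfall: C = (7046·1.470 + 1150·263.0)/8196 = 38.17 µg/L.

38.2 µg/L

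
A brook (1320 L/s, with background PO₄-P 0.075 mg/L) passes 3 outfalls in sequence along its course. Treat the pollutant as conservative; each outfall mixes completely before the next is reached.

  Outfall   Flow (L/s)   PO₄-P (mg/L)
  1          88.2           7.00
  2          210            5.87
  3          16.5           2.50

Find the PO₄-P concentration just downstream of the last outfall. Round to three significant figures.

1.22 mg/L

After outfall 1: Q = 1320 + 88.20 = 1408 L/s; C = (1320·0.07500 + 88.20·7.000)/1408 = 0.5087 mg/L.
After outfall 2: Q = 1408 + 210.0 = 1618 L/s; C = (1408·0.5087 + 210.0·5.870)/1618 = 1.204 mg/L.
After outfall 3: Q = 1618 + 16.50 = 1635 L/s; C = (1618·1.204 + 16.50·2.500)/1635 = 1.218 mg/L.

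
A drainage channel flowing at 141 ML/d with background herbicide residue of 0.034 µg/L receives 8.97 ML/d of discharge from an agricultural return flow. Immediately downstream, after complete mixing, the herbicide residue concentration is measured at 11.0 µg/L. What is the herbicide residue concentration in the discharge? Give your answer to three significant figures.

183 µg/L

Mass balance: 141.0·0.03400 + 8.970·Cₑ = 150.0·11.00
→ Cₑ = (150.0·11.00 − 141.0·0.03400) / 8.970 = 183.4 µg/L.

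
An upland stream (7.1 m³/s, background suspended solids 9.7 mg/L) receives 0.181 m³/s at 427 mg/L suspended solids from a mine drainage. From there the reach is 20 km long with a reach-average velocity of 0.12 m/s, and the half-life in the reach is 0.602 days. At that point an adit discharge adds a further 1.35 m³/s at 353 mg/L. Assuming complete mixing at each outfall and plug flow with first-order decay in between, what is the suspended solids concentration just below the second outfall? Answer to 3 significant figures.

57.1 mg/L

After mixing, C = (7.100·9.700 + 0.1810·427.0) / 7.281 = 146.2/7.281 = 20.07 mg/L; combined flow 7.281 m³/s.
Travel time t = 20·1000 / 0.12 = 166700 s = 46.30 h.
Half-life 0.602 d → k = ln 2 / 0.602 = 1.151 d⁻¹.
First-order decay: C = 20.07·exp(−k·t) = 20.07·0.1085 = 2.178 mg/L.
Second outfall: C = (7.281·2.178 + 1.350·353.0)/8.631 = 57.05 mg/L.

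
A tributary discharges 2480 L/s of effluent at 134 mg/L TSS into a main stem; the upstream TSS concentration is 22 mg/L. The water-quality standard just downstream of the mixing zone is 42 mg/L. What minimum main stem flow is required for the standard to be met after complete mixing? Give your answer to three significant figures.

Set C_mix = 42: (Q·22.00 + 2480·134.0) / (Q + 2480) = 42
→ Q = 2480·(134.0 − 42)/(42 − 22.00) = 11410 L/s.

11400 L/s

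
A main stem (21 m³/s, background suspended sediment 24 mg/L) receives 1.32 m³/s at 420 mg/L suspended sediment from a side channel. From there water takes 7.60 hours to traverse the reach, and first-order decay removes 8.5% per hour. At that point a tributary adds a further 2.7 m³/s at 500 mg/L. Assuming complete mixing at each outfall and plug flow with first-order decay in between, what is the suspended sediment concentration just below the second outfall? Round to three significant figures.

75.5 mg/L

Mixed concentration C = ΣQC/ΣQ = (21.00·24.00 + 1.320·420.0) / 22.32 = 1058/22.32 = 47.42 mg/L; combined flow 22.32 m³/s.
8.5%/h lost → k = −ln(1 − 0.085) = 0.08883 h⁻¹.
After decay, C = 47.42 × e^(−kt) = 47.42 × 0.5091 = 24.14 mg/L.
At the second outfall, C = (22.32·24.14 + 2.700·500.0) / (22.32 + 2.700) = 75.49 mg/L.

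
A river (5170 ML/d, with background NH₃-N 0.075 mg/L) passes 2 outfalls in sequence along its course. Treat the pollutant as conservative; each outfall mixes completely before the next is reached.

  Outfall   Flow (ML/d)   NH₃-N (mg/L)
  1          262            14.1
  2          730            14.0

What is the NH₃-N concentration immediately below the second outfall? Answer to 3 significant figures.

Below outfall 1: Q → 5432 ML/d, C = (5170·0.07500 + 262.0·14.10)/5432 = 0.7515 mg/L.
Below outfall 2: Q → 6162 ML/d, C = (5432·0.7515 + 730.0·14.00)/6162 = 2.321 mg/L.

2.32 mg/L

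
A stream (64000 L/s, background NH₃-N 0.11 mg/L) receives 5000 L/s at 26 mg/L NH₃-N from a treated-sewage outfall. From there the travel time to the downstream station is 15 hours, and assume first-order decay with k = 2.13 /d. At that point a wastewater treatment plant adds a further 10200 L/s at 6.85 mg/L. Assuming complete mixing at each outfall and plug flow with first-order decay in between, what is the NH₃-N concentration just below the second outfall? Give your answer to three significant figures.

1.34 mg/L

After mixing, C = (64000·0.1100 + 5000·26.00) / 69000 = 137000/69000 = 1.986 mg/L; combined flow 69000 L/s.
First-order decay: C = 1.986·exp(−k·t) = 1.986·0.2641 = 0.5246 mg/L.
At the second outfall, C = (69000·0.5246 + 10200·6.850) / (69000 + 10200) = 1.339 mg/L.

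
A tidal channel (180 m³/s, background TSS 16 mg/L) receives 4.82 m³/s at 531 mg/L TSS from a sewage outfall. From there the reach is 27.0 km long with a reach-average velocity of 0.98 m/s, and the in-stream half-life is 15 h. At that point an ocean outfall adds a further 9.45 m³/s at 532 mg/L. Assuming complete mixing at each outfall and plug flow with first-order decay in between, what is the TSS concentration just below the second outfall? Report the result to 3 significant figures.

After mixing, C = (180.0·16.00 + 4.820·531.0) / 184.8 = 5439/184.8 = 29.43 mg/L; combined flow 184.8 m³/s.
Travel time t = 27.0·1000 / 0.98 = 27550 s = 7.653 h.
Half-life 15 h → k = ln 2 / 15 = 0.04621 h⁻¹ = 1.109 d⁻¹.
Applying C = C₀e^(−kt): 29.43 × 0.7021 = 20.66 mg/L.
Second outfall: C = (184.8·20.66 + 9.450·532.0)/194.3 = 45.54 mg/L.

45.5 mg/L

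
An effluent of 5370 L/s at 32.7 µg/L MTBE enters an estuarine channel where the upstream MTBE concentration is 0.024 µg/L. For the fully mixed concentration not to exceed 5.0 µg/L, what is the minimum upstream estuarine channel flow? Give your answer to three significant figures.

Set C_mix = 5.0: (Q·0.02400 + 5370·32.70) / (Q + 5370) = 5.0
→ Q = 5370·(32.70 − 5.0)/(5.0 − 0.02400) = 29890 L/s.

29900 L/s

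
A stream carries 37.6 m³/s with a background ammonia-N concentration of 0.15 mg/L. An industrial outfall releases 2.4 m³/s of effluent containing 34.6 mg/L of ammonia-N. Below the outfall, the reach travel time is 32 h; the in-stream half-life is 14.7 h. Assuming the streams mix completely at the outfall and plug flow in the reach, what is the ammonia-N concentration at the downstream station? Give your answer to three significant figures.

0.490 mg/L

Flow-weighted average: C = (37.60·0.1500 + 2.400·34.60) / 40.00 = 88.68/40.00 = 2.217 mg/L.
Half-life 14.7 h → k = ln 2 / 14.7 = 0.04715 h⁻¹ = 1.132 d⁻¹.
Decay over the reach: 2.217·exp(−kt) = 2.217·0.2212 = 0.4903 mg/L.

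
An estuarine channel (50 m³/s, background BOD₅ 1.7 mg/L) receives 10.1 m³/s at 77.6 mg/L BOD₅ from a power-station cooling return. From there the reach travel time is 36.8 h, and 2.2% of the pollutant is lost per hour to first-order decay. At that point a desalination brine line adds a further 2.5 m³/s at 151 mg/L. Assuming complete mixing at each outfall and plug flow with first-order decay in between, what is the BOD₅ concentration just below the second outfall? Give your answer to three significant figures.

12.2 mg/L

Conservation of mass: C = (50.00·1.700 + 10.10·77.60) / 60.10 = 868.8/60.10 = 14.46 mg/L; combined flow 60.10 m³/s.
2.2%/h lost → k = −ln(1 − 0.022) = 0.02225 h⁻¹.
Decay over the reach: 14.46·exp(−kt) = 14.46·0.4410 = 6.375 mg/L.
At the second outfall, C = (60.10·6.375 + 2.500·151.0) / (60.10 + 2.500) = 12.15 mg/L.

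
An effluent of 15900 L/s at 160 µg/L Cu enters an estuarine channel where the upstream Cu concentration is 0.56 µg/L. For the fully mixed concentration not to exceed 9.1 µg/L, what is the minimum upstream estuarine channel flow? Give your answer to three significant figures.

281000 L/s

Set C_mix = 9.1: (Q·0.5600 + 15900·160.0) / (Q + 15900) = 9.1
→ Q = 15900·(160.0 − 9.1)/(9.1 − 0.5600) = 280900 L/s.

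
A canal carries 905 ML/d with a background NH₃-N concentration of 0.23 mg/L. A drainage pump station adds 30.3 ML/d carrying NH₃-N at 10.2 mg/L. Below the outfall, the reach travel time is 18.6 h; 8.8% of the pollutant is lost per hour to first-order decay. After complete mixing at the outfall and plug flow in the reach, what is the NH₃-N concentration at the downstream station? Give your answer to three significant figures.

Conservation of mass: C = (905.0·0.2300 + 30.30·10.20) / 935.3 = 517.2/935.3 = 0.5530 mg/L.
8.8%/h lost → k = −ln(1 − 0.088) = 0.09212 h⁻¹.
First-order decay: C = 0.5530·exp(−k·t) = 0.5530·0.1803 = 0.09968 mg/L.

0.0997 mg/L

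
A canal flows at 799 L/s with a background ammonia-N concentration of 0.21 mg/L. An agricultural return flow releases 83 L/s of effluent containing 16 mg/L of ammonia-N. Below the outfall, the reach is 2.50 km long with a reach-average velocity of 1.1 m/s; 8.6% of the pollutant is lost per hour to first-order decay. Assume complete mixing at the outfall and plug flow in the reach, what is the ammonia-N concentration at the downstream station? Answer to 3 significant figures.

1.60 mg/L

Mixed concentration C = ΣQC/ΣQ = (799.0·0.2100 + 83.00·16.00) / 882.0 = 1496/882.0 = 1.696 mg/L.
Travel time t = 2.50·1000 / 1.1 = 2273 s = 0.6313 h.
8.6%/h lost → k = −ln(1 − 0.086) = 0.08992 h⁻¹.
First-order decay: C = 1.696·exp(−k·t) = 1.696·0.9448 = 1.602 mg/L.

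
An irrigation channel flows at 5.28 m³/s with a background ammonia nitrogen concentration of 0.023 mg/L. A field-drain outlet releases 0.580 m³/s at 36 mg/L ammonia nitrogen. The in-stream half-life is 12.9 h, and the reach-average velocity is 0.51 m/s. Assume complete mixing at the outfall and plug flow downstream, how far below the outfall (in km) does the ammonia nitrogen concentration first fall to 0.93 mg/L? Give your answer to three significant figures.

46.1 km

Conservation of mass: C = (5.280·0.02300 + 0.5800·36.00) / 5.860 = 21.00/5.860 = 3.584 mg/L.
Half-life 12.9 h → k = ln 2 / 12.9 = 0.05373 h⁻¹ = 1.290 d⁻¹.
Set 3.584·exp(−k·t) = 0.93 → t = ln(3.584/0.93)/k = 90380 s = 25.11 h.
Distance = v·t = 0.51·90380 = 46090 m = 46.09 km.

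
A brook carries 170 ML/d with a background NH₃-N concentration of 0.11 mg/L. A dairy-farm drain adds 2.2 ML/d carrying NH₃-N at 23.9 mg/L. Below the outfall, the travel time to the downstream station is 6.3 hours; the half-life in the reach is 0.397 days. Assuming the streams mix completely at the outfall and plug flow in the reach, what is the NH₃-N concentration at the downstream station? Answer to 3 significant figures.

Conservation of mass: C = (170.0·0.1100 + 2.200·23.90) / 172.2 = 71.28/172.2 = 0.4139 mg/L.
Half-life 0.397 d → k = ln 2 / 0.397 = 1.746 d⁻¹.
After decay, C = 0.4139 × e^(−kt) = 0.4139 × 0.6323 = 0.2618 mg/L.

0.262 mg/L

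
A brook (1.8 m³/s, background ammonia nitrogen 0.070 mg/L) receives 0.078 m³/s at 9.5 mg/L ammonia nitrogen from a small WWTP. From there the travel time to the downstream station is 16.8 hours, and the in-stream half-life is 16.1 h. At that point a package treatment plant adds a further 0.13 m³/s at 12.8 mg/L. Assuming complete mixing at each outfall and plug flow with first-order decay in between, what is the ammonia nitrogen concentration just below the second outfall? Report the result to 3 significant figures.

1.04 mg/L

After mixing, C = (1.800·0.07000 + 0.07800·9.500) / 1.878 = 0.8670/1.878 = 0.4617 mg/L; combined flow 1.878 m³/s.
Half-life 16.1 h → k = ln 2 / 16.1 = 0.04305 h⁻¹ = 1.033 d⁻¹.
First-order decay: C = 0.4617·exp(−k·t) = 0.4617·0.4852 = 0.2240 mg/L.
Second outfall: C = (1.878·0.2240 + 0.1300·12.80)/2.008 = 1.038 mg/L.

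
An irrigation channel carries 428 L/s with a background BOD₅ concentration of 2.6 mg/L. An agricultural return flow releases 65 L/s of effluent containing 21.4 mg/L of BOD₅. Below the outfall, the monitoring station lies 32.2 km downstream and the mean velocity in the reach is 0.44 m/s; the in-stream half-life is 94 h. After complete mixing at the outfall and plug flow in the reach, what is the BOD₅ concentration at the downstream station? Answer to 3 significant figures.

Flow-weighted average: C = (428.0·2.600 + 65.00·21.40) / 493.0 = 2504/493.0 = 5.079 mg/L.
Travel time t = 32.2·1000 / 0.44 = 73180 s = 20.33 h.
Half-life 94 h → k = ln 2 / 94 = 0.007374 h⁻¹ = 0.1770 d⁻¹.
After decay, C = 5.079 × e^(−kt) = 5.079 × 0.8608 = 4.372 mg/L.

4.37 mg/L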